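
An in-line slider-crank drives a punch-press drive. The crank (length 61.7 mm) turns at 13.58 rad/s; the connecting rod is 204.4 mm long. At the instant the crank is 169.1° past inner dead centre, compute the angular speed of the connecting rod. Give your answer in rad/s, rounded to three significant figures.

4.03

ω = 13.58 rad/s
The rod makes angle φ with the slider axis where L sinφ = r sinθ; differentiating, L cosφ·φ̇ = r ω cosθ.
L cosφ = √(L² − r² sin²θ) = 0.20407 m.
|ω_rod| = r ω |cosθ| / √(L² − r² sin²θ) = 0.0617·13.58·0.98196/0.20407 = 4.0319 rad/s.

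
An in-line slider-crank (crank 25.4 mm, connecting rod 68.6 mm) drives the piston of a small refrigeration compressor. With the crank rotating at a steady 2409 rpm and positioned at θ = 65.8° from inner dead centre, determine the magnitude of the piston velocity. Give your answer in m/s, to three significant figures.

6.79

ω = 2π·2409/60 = 252.3 rad/s
For an in-line slider-crank, x = r cosθ + √(L² − r² sin²θ), so v = −rω sinθ·[1 + r cosθ/√(L² − r² sin²θ)].
With r = 0.0254 m, L = 0.0686 m, θ = 65.8°: √(L² − r² sin²θ) = 0.064569 m.
v = −0.0254·252.3·0.91212·[1 + 0.0254·0.40992/0.064569] = -6.787 m/s.
|v| = 6.787 m/s.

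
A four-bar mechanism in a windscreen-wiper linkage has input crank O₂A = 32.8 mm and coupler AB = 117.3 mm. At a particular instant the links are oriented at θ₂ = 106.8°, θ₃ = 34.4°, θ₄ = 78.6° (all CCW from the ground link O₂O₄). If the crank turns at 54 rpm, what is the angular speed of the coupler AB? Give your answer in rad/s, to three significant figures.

1.07

ω₂ = 5.655 rad/s (from 54 rpm).
Differentiating the loop-closure r₂e^{iθ₂}+r₃e^{iθ₃}=r₁+r₄e^{iθ₄} gives r₂ω₂e^{iθ₂}+r₃ω₃e^{iθ₃}=r₄ω₄e^{iθ₄}.
Eliminating the other unknown: ω₃ = r₂ω₂ sin(θ₄−θ₂) / [r₃ sin(θ₃−θ₄)].
Numerator sine = -0.47255; denominator sine = -0.69717.
Result = 0.0328·5.655·(-0.47255) / (0.1173·(-0.69717)) = +1.0718 rad/s; magnitude 1.0718 rad/s.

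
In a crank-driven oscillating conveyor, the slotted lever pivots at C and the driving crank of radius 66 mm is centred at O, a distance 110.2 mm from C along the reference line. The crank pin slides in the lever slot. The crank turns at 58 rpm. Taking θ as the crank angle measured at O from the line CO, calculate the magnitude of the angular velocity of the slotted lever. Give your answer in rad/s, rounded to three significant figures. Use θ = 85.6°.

ω = 6.074 rad/s (from 58 rpm).
Crank pin A relative to C: A = (d + r cosθ, r sinθ); lever angle φ = atan2(r sinθ, d + r cosθ).
Differentiating tanφ: φ̇ = rω(d cosθ + r)/(d² + r² + 2dr cosθ).
d² + r² + 2dr cosθ = |CA|² = 0.017616 m²;  d cosθ + r = +0.074454 m.
|ω_lever| = |0.066·6.074·+0.074454| / 0.017616 = 1.6943 rad/s.

1.69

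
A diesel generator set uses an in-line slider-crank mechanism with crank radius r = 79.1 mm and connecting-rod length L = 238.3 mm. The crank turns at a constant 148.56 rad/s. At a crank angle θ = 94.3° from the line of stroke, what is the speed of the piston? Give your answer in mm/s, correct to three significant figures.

ω = 148.6 rad/s
For an in-line slider-crank, x = r cosθ + √(L² − r² sin²θ), so v = −rω sinθ·[1 + r cosθ/√(L² − r² sin²θ)].
With r = 0.0791 m, L = 0.2383 m, θ = 94.3°: √(L² − r² sin²θ) = 0.22487 m.
v = −0.0791·148.6·0.99719·[1 + 0.0791·-0.07498/0.22487] = -11.409 m/s.
|v| = 11.409 m/s = 11409 mm/s.

11400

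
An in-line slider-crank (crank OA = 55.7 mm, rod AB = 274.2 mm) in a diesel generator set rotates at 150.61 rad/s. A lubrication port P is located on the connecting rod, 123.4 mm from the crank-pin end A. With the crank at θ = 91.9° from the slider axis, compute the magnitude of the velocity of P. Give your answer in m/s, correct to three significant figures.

ω = 150.6 rad/s.  Crank-pin speed |V_A| = rω = 8.389 m/s, perpendicular to OA.
Rod angle: sinφ = −(r/L) sinθ ⇒ φ = -11.714°; ω_rod = −rω cosθ/√(L²−r²sin²θ) = +1.0359 rad/s.
V_P = V_A + ω_rod × AP, with AP = 0.1234 m along the rod.
Components: V_Px = −rω sinθ − a·ω_rod·sinφ = -8.3584 m/s;  V_Py = rω cosθ + a·ω_rod·cosφ = -0.15297 m/s.
|V_P| = √(V_Px² + V_Py²) = 8.3598 m/s.

8.36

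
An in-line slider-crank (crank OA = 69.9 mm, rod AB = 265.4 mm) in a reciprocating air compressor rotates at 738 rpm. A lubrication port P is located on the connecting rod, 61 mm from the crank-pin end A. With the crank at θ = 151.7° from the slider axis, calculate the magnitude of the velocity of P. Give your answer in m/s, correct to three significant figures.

4.39

ω = 77.28 rad/s.  Crank-pin speed |V_A| = rω = 5.4021 m/s, perpendicular to OA.
Rod angle: sinφ = −(r/L) sinθ ⇒ φ = -7.173°; ω_rod = −rω cosθ/√(L²−r²sin²θ) = +18.063 rad/s.
V_P = V_A + ω_rod × AP, with AP = 0.061 m along the rod.
Components: V_Px = −rω sinθ − a·ω_rod·sinφ = -2.4235 m/s;  V_Py = rω cosθ + a·ω_rod·cosφ = -3.6632 m/s.
|V_P| = √(V_Px² + V_Py²) = 4.3923 m/s.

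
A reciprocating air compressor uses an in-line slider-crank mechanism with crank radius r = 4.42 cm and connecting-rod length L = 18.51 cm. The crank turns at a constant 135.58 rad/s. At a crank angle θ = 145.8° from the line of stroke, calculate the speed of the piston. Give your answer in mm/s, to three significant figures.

ω = 135.6 rad/s
For an in-line slider-crank, x = r cosθ + √(L² − r² sin²θ), so v = −rω sinθ·[1 + r cosθ/√(L² − r² sin²θ)].
With r = 0.0442 m, L = 0.1851 m, θ = 145.8°: √(L² − r² sin²θ) = 0.18343 m.
v = −0.0442·135.6·0.56208·[1 + 0.0442·-0.82708/0.18343] = -2.697 m/s.
|v| = 2.697 m/s = 2697 mm/s.

2700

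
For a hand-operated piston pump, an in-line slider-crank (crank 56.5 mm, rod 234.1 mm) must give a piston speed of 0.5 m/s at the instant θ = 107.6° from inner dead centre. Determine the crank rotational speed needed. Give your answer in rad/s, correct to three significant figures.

For an in-line slider-crank, |v_piston| = rω|sinθ|·[1 + r cosθ/√(L² − r² sin²θ)].
With r = 0.0565 m, L = 0.2341 m, θ = 107.6°: the bracketed kinematic factor |dx/dθ| = 0.049817 m.
ω = v/|dx/dθ| = 0.5/0.049817 = 10.037 rad/s.

10.0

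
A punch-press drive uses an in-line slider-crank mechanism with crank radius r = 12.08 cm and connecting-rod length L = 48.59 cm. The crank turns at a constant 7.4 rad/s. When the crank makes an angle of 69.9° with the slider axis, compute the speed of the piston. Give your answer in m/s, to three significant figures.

ω = 7.4 rad/s
For an in-line slider-crank, x = r cosθ + √(L² − r² sin²θ), so v = −rω sinθ·[1 + r cosθ/√(L² − r² sin²θ)].
With r = 0.1208 m, L = 0.4859 m, θ = 69.9°: √(L² − r² sin²θ) = 0.47247 m.
v = −0.1208·7.4·0.93909·[1 + 0.1208·0.34366/0.47247] = -0.91324 m/s.
|v| = 0.91324 m/s.

0.913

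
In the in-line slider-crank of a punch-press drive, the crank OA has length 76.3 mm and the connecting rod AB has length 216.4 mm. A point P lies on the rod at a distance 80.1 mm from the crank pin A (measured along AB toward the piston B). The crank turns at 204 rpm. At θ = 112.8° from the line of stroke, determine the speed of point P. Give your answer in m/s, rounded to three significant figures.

1.48

ω = 21.36 rad/s.  Crank-pin speed |V_A| = rω = 1.63 m/s, perpendicular to OA.
Rod angle: sinφ = −(r/L) sinθ ⇒ φ = -18.968°; ω_rod = −rω cosθ/√(L²−r²sin²θ) = +3.0865 rad/s.
V_P = V_A + ω_rod × AP, with AP = 0.0801 m along the rod.
Components: V_Px = −rω sinθ − a·ω_rod·sinφ = -1.4223 m/s;  V_Py = rω cosθ + a·ω_rod·cosφ = -0.39784 m/s.
|V_P| = √(V_Px² + V_Py²) = 1.4769 m/s.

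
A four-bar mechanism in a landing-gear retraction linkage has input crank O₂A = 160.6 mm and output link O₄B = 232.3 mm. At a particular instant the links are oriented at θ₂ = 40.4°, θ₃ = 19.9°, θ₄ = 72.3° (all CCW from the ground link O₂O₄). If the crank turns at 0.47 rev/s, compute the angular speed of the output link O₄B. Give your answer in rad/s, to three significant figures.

ω₂ = 2.953 rad/s (from 0.47 rev/s).
Differentiating the loop-closure r₂e^{iθ₂}+r₃e^{iθ₃}=r₁+r₄e^{iθ₄} gives r₂ω₂e^{iθ₂}+r₃ω₃e^{iθ₃}=r₄ω₄e^{iθ₄}.
Eliminating the other unknown: ω₄ = r₂ω₂ sin(θ₂−θ₃) / [r₄ sin(θ₄−θ₃)].
Numerator sine = +0.35021; denominator sine = +0.79229.
Result = 0.1606·2.953·(+0.35021) / (0.2323·(+0.79229)) = +0.90243 rad/s; magnitude 0.90243 rad/s.

0.902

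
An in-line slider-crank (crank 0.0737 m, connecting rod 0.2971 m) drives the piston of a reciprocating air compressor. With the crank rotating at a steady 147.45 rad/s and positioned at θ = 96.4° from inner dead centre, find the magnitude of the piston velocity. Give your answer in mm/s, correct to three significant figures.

10500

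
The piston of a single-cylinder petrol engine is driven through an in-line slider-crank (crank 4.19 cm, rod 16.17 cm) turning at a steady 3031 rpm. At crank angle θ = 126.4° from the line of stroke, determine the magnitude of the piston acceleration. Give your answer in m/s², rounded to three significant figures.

2820

ω = 2π·3031/60 = 317.4 rad/s
x(θ) = r cosθ + √(L² − r² sin²θ); with ω constant, a = ω²·d²x/dθ².
d²x/dθ² = −r cosθ − r²(cos2θ)/√u − r⁴ sin²2θ/(4u^{3/2}),  u = L² − r² sin²θ = 0.0250095 m².
Substituting r = 0.0419 m, L = 0.1617 m, θ = 126.4°: d²x/dθ² = +0.027969 m.
a = ω²·d²x/dθ² = (317.4)²·(+0.027969) = +2817.8 m/s²;  |a| = 2817.8 m/s².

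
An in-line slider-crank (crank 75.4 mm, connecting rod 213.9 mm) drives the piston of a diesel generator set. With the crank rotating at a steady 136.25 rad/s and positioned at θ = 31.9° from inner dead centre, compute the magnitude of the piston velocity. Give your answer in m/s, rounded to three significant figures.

7.08

ω = 136.2 rad/s
For an in-line slider-crank, x = r cosθ + √(L² − r² sin²θ), so v = −rω sinθ·[1 + r cosθ/√(L² − r² sin²θ)].
With r = 0.0754 m, L = 0.2139 m, θ = 31.9°: √(L² − r² sin²θ) = 0.21016 m.
v = −0.0754·136.2·0.52844·[1 + 0.0754·0.84897/0.21016] = -7.0824 m/s.
|v| = 7.0824 m/s.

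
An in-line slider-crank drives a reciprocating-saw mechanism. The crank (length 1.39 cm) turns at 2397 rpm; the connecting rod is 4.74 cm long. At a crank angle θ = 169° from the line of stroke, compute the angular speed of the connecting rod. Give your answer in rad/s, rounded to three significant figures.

72.4

ω = 251 rad/s (converted from 2397 rpm).
The rod makes angle φ with the slider axis where L sinφ = r sinθ; differentiating, L cosφ·φ̇ = r ω cosθ.
L cosφ = √(L² − r² sin²θ) = 0.047326 m.
|ω_rod| = r ω |cosθ| / √(L² − r² sin²θ) = 0.0139·251·0.98163/0.047326 = 72.37 rad/s.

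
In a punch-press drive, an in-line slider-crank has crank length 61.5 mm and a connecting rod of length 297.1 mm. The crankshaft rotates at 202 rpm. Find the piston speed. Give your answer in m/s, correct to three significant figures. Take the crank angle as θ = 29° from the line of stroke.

ω = 2π·202/60 = 21.15 rad/s
For an in-line slider-crank, x = r cosθ + √(L² − r² sin²θ), so v = −rω sinθ·[1 + r cosθ/√(L² − r² sin²θ)].
With r = 0.0615 m, L = 0.2971 m, θ = 29°: √(L² − r² sin²θ) = 0.2956 m.
v = −0.0615·21.15·0.48481·[1 + 0.0615·0.87462/0.2956] = -0.74547 m/s.
|v| = 0.74547 m/s.

0.745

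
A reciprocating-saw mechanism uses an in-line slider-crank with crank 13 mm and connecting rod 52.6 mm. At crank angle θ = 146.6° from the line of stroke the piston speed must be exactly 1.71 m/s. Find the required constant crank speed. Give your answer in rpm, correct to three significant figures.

2880

For an in-line slider-crank, |v_piston| = rω|sinθ|·[1 + r cosθ/√(L² − r² sin²θ)].
With r = 0.013 m, L = 0.0526 m, θ = 146.6°: the bracketed kinematic factor |dx/dθ| = 0.0056658 m.
ω = v/|dx/dθ| = 1.71/0.0056658 = 301.81 rad/s.
N = 60ω/(2π) = 2882.1 rpm.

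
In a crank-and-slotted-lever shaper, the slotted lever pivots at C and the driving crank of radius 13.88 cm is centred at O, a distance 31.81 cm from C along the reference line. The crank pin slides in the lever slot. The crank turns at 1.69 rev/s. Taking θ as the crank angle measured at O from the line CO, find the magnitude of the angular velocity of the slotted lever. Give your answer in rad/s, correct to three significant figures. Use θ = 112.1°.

ω = 10.62 rad/s (from 1.69 rev/s).
Crank pin A relative to C: A = (d + r cosθ, r sinθ); lever angle φ = atan2(r sinθ, d + r cosθ).
Differentiating tanφ: φ̇ = rω(d cosθ + r)/(d² + r² + 2dr cosθ).
d² + r² + 2dr cosθ = |CA|² = 0.0872307 m²;  d cosθ + r = +0.019123 m.
|ω_lever| = |0.1388·10.62·+0.019123| / 0.0872307 = 0.32311 rad/s.

0.323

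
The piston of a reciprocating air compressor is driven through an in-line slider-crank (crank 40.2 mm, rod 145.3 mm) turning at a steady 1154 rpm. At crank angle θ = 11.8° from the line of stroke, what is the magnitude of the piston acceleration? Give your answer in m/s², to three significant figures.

ω = 2π·1154/60 = 120.8 rad/s
x(θ) = r cosθ + √(L² − r² sin²θ); with ω constant, a = ω²·d²x/dθ².
d²x/dθ² = −r cosθ − r²(cos2θ)/√u − r⁴ sin²2θ/(4u^{3/2}),  u = L² − r² sin²θ = 0.0210445 m².
Substituting r = 0.0402 m, L = 0.1453 m, θ = 11.8°: d²x/dθ² = -0.049593 m.
a = ω²·d²x/dθ² = (120.8)²·(-0.049593) = -724.25 m/s²;  |a| = 724.25 m/s².

724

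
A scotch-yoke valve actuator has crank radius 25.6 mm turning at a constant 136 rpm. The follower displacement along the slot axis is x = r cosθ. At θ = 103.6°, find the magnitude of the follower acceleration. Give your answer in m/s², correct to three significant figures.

1.22

ω = 14.24 rad/s (from 136 rpm).
x = r cosθ ⇒ ẍ = −rω² cosθ (ω constant).
|a| = rω²|cosθ| = 0.0256·(14.24)²·|cos 103.6°| = 1.221 m/s².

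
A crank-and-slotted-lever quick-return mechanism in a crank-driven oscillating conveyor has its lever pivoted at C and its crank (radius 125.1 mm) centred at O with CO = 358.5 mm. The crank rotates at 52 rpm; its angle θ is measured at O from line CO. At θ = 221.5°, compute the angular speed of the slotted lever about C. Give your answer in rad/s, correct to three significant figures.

1.27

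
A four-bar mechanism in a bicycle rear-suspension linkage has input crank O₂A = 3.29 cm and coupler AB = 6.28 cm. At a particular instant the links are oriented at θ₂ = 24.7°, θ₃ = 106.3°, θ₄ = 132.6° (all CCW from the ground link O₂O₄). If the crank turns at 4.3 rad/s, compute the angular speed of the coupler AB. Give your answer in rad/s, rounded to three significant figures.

4.84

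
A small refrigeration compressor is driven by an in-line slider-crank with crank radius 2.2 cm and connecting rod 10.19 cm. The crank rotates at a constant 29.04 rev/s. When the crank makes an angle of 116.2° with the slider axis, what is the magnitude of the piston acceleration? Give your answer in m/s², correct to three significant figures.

421

ω = 2π·29 = 182.5 rad/s
x(θ) = r cosθ + √(L² − r² sin²θ); with ω constant, a = ω²·d²x/dθ².
d²x/dθ² = −r cosθ − r²(cos2θ)/√u − r⁴ sin²2θ/(4u^{3/2}),  u = L² − r² sin²θ = 0.00999395 m².
Substituting r = 0.022 m, L = 0.1019 m, θ = 116.2°: d²x/dθ² = +0.01263 m.
a = ω²·d²x/dθ² = (182.5)²·(+0.01263) = +420.5 m/s²;  |a| = 420.5 m/s².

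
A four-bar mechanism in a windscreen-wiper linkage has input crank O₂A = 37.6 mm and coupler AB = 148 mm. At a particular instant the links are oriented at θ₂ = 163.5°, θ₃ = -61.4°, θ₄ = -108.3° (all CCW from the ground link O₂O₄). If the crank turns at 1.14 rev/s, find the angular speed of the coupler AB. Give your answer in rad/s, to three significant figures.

2.49

ω₂ = 7.163 rad/s (from 1.14 rev/s).
Differentiating the loop-closure r₂e^{iθ₂}+r₃e^{iθ₃}=r₁+r₄e^{iθ₄} gives r₂ω₂e^{iθ₂}+r₃ω₃e^{iθ₃}=r₄ω₄e^{iθ₄}.
Eliminating the other unknown: ω₃ = r₂ω₂ sin(θ₄−θ₂) / [r₃ sin(θ₃−θ₄)].
Numerator sine = +0.99951; denominator sine = +0.73016.
Result = 0.0376·7.163·(+0.99951) / (0.148·(+0.73016)) = +2.491 rad/s; magnitude 2.491 rad/s.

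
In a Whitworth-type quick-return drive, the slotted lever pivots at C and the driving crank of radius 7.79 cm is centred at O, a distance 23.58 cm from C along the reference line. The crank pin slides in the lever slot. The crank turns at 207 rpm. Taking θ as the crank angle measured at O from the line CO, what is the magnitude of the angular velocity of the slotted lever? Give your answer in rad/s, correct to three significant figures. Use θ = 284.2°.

3.24

ω = 21.68 rad/s (from 207 rpm).
Crank pin A relative to C: A = (d + r cosθ, r sinθ); lever angle φ = atan2(r sinθ, d + r cosθ).
Differentiating tanφ: φ̇ = rω(d cosθ + r)/(d² + r² + 2dr cosθ).
d² + r² + 2dr cosθ = |CA|² = 0.0706821 m²;  d cosθ + r = +0.13574 m.
|ω_lever| = |0.0779·21.68·+0.13574| / 0.0706821 = 3.243 rad/s.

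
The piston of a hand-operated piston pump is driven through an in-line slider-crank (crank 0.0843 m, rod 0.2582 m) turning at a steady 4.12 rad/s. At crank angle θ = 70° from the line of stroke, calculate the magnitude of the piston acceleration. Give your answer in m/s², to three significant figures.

0.119

ω = 4.12 rad/s
x(θ) = r cosθ + √(L² − r² sin²θ); with ω constant, a = ω²·d²x/dθ².
d²x/dθ² = −r cosθ − r²(cos2θ)/√u − r⁴ sin²2θ/(4u^{3/2}),  u = L² − r² sin²θ = 0.0603921 m².
Substituting r = 0.0843 m, L = 0.2582 m, θ = 70°: d²x/dθ² = -0.0070315 m.
a = ω²·d²x/dθ² = (4.12)²·(-0.0070315) = -0.11935 m/s²;  |a| = 0.11935 m/s².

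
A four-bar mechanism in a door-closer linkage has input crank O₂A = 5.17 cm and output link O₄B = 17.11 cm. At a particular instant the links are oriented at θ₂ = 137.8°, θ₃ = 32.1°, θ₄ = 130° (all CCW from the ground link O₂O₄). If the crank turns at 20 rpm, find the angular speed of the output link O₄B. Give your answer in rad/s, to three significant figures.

ω₂ = 2.094 rad/s (from 20 rpm).
Differentiating the loop-closure r₂e^{iθ₂}+r₃e^{iθ₃}=r₁+r₄e^{iθ₄} gives r₂ω₂e^{iθ₂}+r₃ω₃e^{iθ₃}=r₄ω₄e^{iθ₄}.
Eliminating the other unknown: ω₄ = r₂ω₂ sin(θ₂−θ₃) / [r₄ sin(θ₄−θ₃)].
Numerator sine = +0.96269; denominator sine = +0.99051.
Result = 0.0517·2.094·(+0.96269) / (0.1711·(+0.99051)) = +0.61507 rad/s; magnitude 0.61507 rad/s.

0.615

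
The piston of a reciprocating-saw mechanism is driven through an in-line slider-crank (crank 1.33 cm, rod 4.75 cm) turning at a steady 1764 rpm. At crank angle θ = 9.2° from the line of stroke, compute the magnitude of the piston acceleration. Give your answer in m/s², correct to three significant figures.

569

ω = 2π·1764/60 = 184.7 rad/s
x(θ) = r cosθ + √(L² − r² sin²θ); with ω constant, a = ω²·d²x/dθ².
d²x/dθ² = −r cosθ − r²(cos2θ)/√u − r⁴ sin²2θ/(4u^{3/2}),  u = L² − r² sin²θ = 0.00225173 m².
Substituting r = 0.0133 m, L = 0.0475 m, θ = 9.2°: d²x/dθ² = -0.016673 m.
a = ω²·d²x/dθ² = (184.7)²·(-0.016673) = -568.95 m/s²;  |a| = 568.95 m/s².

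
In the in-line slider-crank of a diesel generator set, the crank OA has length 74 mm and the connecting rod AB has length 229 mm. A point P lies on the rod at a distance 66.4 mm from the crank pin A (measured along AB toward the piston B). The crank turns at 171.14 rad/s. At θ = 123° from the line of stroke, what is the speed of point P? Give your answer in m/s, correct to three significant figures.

ω = 171.1 rad/s.  Crank-pin speed |V_A| = rω = 12.664 m/s, perpendicular to OA.
Rod angle: sinφ = −(r/L) sinθ ⇒ φ = -15.724°; ω_rod = −rω cosθ/√(L²−r²sin²θ) = +31.291 rad/s.
V_P = V_A + ω_rod × AP, with AP = 0.0664 m along the rod.
Components: V_Px = −rω sinθ − a·ω_rod·sinφ = -10.058 m/s;  V_Py = rω cosθ + a·ω_rod·cosφ = -4.8975 m/s.
|V_P| = √(V_Px² + V_Py²) = 11.187 m/s.

11.2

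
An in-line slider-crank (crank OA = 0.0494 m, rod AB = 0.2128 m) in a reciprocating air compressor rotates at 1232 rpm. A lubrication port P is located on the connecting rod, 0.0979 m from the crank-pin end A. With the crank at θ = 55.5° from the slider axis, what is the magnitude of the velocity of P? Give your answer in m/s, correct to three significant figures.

ω = 129 rad/s.  Crank-pin speed |V_A| = rω = 6.3733 m/s, perpendicular to OA.
Rod angle: sinφ = −(r/L) sinθ ⇒ φ = -11.030°; ω_rod = −rω cosθ/√(L²−r²sin²θ) = -17.283 rad/s.
V_P = V_A + ω_rod × AP, with AP = 0.0979 m along the rod.
Components: V_Px = −rω sinθ − a·ω_rod·sinφ = -5.5761 m/s;  V_Py = rω cosθ + a·ω_rod·cosφ = +1.9491 m/s.
|V_P| = √(V_Px² + V_Py²) = 5.907 m/s.

5.91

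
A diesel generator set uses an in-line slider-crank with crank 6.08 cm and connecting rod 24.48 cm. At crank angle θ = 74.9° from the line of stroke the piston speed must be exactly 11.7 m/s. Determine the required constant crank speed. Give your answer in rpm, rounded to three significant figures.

1780

For an in-line slider-crank, |v_piston| = rω|sinθ|·[1 + r cosθ/√(L² − r² sin²θ)].
With r = 0.0608 m, L = 0.2448 m, θ = 74.9°: the bracketed kinematic factor |dx/dθ| = 0.062613 m.
ω = v/|dx/dθ| = 11.7/0.062613 = 186.86 rad/s.
N = 60ω/(2π) = 1784.4 rpm.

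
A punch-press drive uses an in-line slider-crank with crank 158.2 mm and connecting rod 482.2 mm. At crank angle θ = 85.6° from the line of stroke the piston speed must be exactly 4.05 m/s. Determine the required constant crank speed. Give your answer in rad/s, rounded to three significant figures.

25.0

For an in-line slider-crank, |v_piston| = rω|sinθ|·[1 + r cosθ/√(L² − r² sin²θ)].
With r = 0.1582 m, L = 0.4822 m, θ = 85.6°: the bracketed kinematic factor |dx/dθ| = 0.16194 m.
ω = v/|dx/dθ| = 4.05/0.16194 = 25.01 rad/s.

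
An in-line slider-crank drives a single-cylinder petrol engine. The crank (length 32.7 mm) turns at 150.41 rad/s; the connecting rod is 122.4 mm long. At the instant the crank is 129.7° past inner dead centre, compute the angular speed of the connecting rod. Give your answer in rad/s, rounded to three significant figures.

26.2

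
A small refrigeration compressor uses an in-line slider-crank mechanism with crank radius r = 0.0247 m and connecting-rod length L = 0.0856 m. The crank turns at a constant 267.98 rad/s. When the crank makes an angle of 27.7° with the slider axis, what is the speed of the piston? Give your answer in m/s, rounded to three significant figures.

ω = 268 rad/s
For an in-line slider-crank, x = r cosθ + √(L² − r² sin²θ), so v = −rω sinθ·[1 + r cosθ/√(L² − r² sin²θ)].
With r = 0.0247 m, L = 0.0856 m, θ = 27.7°: √(L² − r² sin²θ) = 0.084826 m.
v = −0.0247·268·0.46484·[1 + 0.0247·0.88539/0.084826] = -3.8701 m/s.
|v| = 3.8701 m/s.

3.87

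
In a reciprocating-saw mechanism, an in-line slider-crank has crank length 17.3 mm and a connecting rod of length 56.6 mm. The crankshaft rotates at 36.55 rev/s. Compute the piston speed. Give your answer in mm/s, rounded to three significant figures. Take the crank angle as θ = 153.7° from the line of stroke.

1270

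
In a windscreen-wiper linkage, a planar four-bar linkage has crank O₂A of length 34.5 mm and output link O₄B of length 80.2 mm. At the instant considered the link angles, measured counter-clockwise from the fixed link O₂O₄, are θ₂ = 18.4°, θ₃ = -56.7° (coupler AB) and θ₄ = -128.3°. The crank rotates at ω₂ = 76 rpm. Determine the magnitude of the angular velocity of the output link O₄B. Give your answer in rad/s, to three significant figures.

3.49

ω₂ = 7.959 rad/s (from 76 rpm).
Differentiating the loop-closure r₂e^{iθ₂}+r₃e^{iθ₃}=r₁+r₄e^{iθ₄} gives r₂ω₂e^{iθ₂}+r₃ω₃e^{iθ₃}=r₄ω₄e^{iθ₄}.
Eliminating the other unknown: ω₄ = r₂ω₂ sin(θ₂−θ₃) / [r₄ sin(θ₄−θ₃)].
Numerator sine = +0.96638; denominator sine = -0.94888.
Result = 0.0345·7.959·(+0.96638) / (0.0802·(-0.94888)) = -3.4868 rad/s; magnitude 3.4868 rad/s.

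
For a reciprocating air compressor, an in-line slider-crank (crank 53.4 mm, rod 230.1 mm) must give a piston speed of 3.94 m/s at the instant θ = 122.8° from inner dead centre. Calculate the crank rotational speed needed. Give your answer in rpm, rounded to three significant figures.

961

For an in-line slider-crank, |v_piston| = rω|sinθ|·[1 + r cosθ/√(L² − r² sin²θ)].
With r = 0.0534 m, L = 0.2301 m, θ = 122.8°: the bracketed kinematic factor |dx/dθ| = 0.039133 m.
ω = v/|dx/dθ| = 3.94/0.039133 = 100.68 rad/s.
N = 60ω/(2π) = 961.45 rpm.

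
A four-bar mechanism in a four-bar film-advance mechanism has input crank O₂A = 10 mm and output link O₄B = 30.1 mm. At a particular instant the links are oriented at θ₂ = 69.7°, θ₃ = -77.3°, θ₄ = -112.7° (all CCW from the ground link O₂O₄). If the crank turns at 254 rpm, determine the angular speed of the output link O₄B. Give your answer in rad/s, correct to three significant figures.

8.31

ω₂ = 26.6 rad/s (from 254 rpm).
Differentiating the loop-closure r₂e^{iθ₂}+r₃e^{iθ₃}=r₁+r₄e^{iθ₄} gives r₂ω₂e^{iθ₂}+r₃ω₃e^{iθ₃}=r₄ω₄e^{iθ₄}.
Eliminating the other unknown: ω₄ = r₂ω₂ sin(θ₂−θ₃) / [r₄ sin(θ₄−θ₃)].
Numerator sine = +0.54464; denominator sine = -0.57928.
Result = 0.01·26.6·(+0.54464) / (0.0301·(-0.57928)) = -8.3084 rad/s; magnitude 8.3084 rad/s.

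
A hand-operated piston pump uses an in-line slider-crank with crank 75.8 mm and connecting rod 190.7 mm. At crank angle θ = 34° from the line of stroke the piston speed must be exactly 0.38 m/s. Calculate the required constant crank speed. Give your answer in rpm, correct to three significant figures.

For an in-line slider-crank, |v_piston| = rω|sinθ|·[1 + r cosθ/√(L² − r² sin²θ)].
With r = 0.0758 m, L = 0.1907 m, θ = 34°: the bracketed kinematic factor |dx/dθ| = 0.056713 m.
ω = v/|dx/dθ| = 0.38/0.056713 = 6.7004 rad/s.
N = 60ω/(2π) = 63.984 rpm.

64.0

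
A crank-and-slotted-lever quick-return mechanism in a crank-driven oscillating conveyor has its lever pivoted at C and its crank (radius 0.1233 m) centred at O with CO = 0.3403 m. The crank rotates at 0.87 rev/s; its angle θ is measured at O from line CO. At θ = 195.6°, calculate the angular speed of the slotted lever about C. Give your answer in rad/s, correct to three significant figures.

ω = 5.466 rad/s (from 0.87 rev/s).
Crank pin A relative to C: A = (d + r cosθ, r sinθ); lever angle φ = atan2(r sinθ, d + r cosθ).
Differentiating tanφ: φ̇ = rω(d cosθ + r)/(d² + r² + 2dr cosθ).
d² + r² + 2dr cosθ = |CA|² = 0.0501803 m²;  d cosθ + r = -0.20446 m.
|ω_lever| = |0.1233·5.466·-0.20446| / 0.0501803 = 2.7463 rad/s.

2.75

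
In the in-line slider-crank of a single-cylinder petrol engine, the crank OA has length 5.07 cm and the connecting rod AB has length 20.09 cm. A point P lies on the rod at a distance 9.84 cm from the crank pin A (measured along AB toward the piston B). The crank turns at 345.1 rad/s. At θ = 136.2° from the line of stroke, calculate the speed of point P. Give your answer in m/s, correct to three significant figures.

12.8

ω = 345.1 rad/s.  Crank-pin speed |V_A| = rω = 17.497 m/s, perpendicular to OA.
Rod angle: sinφ = −(r/L) sinθ ⇒ φ = -10.060°; ω_rod = −rω cosθ/√(L²−r²sin²θ) = +63.84 rad/s.
V_P = V_A + ω_rod × AP, with AP = 0.0984 m along the rod.
Components: V_Px = −rω sinθ − a·ω_rod·sinφ = -11.013 m/s;  V_Py = rω cosθ + a·ω_rod·cosφ = -6.443 m/s.
|V_P| = √(V_Px² + V_Py²) = 12.759 m/s.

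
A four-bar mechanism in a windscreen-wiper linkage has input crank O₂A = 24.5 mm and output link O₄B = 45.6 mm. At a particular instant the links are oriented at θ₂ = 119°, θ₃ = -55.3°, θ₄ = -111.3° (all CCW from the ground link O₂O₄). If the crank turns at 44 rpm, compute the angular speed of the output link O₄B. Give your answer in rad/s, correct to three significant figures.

ω₂ = 4.608 rad/s (from 44 rpm).
Differentiating the loop-closure r₂e^{iθ₂}+r₃e^{iθ₃}=r₁+r₄e^{iθ₄} gives r₂ω₂e^{iθ₂}+r₃ω₃e^{iθ₃}=r₄ω₄e^{iθ₄}.
Eliminating the other unknown: ω₄ = r₂ω₂ sin(θ₂−θ₃) / [r₄ sin(θ₄−θ₃)].
Numerator sine = +0.09932; denominator sine = -0.82904.
Result = 0.0245·4.608·(+0.09932) / (0.0456·(-0.82904)) = -0.29658 rad/s; magnitude 0.29658 rad/s.

0.297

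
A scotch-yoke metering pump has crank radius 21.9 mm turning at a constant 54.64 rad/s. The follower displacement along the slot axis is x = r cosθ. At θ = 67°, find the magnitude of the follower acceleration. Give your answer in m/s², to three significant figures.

25.5

ω = 54.64 rad/s
x = r cosθ ⇒ ẍ = −rω² cosθ (ω constant).
|a| = rω²|cosθ| = 0.0219·(54.64)²·|cos 67°| = 25.547 m/s².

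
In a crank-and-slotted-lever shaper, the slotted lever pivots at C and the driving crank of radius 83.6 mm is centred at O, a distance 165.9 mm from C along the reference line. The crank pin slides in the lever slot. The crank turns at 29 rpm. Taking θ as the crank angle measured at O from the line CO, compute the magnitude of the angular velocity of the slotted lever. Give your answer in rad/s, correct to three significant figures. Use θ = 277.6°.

ω = 3.037 rad/s (from 29 rpm).
Crank pin A relative to C: A = (d + r cosθ, r sinθ); lever angle φ = atan2(r sinθ, d + r cosθ).
Differentiating tanφ: φ̇ = rω(d cosθ + r)/(d² + r² + 2dr cosθ).
d² + r² + 2dr cosθ = |CA|² = 0.0381804 m²;  d cosθ + r = +0.10554 m.
|ω_lever| = |0.0836·3.037·+0.10554| / 0.0381804 = 0.7018 rad/s.

0.702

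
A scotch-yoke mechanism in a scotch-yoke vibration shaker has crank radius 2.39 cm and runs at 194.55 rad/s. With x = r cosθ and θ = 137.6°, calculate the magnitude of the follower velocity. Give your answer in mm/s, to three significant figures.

ω = 194.6 rad/s
x = r cosθ ⇒ ẋ = −rω sinθ.
|v| = rω|sinθ| = 0.0239·194.6·|sin 137.6°| = 3.1353 m/s = 3135.3 mm/s.

3140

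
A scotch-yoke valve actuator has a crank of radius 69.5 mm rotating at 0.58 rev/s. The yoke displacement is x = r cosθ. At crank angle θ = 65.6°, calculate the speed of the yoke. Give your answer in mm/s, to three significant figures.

231

ω = 3.644 rad/s (from 0.58 rev/s).
x = r cosθ ⇒ ẋ = −rω sinθ.
|v| = rω|sinθ| = 0.0695·3.644·|sin 65.6°| = 0.23065 m/s = 230.65 mm/s.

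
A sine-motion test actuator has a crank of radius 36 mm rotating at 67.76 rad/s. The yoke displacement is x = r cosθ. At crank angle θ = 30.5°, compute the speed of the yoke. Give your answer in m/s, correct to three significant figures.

1.24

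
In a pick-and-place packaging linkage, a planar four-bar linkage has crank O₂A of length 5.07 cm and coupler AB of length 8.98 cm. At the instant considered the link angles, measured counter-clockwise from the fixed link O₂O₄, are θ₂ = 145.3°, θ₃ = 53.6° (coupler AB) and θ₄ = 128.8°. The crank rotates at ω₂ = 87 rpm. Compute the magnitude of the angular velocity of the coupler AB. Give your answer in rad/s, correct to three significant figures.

ω₂ = 9.111 rad/s (from 87 rpm).
Differentiating the loop-closure r₂e^{iθ₂}+r₃e^{iθ₃}=r₁+r₄e^{iθ₄} gives r₂ω₂e^{iθ₂}+r₃ω₃e^{iθ₃}=r₄ω₄e^{iθ₄}.
Eliminating the other unknown: ω₃ = r₂ω₂ sin(θ₄−θ₂) / [r₃ sin(θ₃−θ₄)].
Numerator sine = -0.28402; denominator sine = -0.96682.
Result = 0.0507·9.111·(-0.28402) / (0.0898·(-0.96682)) = +1.511 rad/s; magnitude 1.511 rad/s.

1.51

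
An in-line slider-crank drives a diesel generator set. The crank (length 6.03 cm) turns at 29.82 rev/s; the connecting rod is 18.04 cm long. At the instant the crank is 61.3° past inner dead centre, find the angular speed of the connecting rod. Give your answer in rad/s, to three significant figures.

31.5

ω = 187.4 rad/s (converted from 29.82 rev/s).
The rod makes angle φ with the slider axis where L sinφ = r sinθ; differentiating, L cosφ·φ̇ = r ω cosθ.
L cosφ = √(L² − r² sin²θ) = 0.17247 m.
|ω_rod| = r ω |cosθ| / √(L² − r² sin²θ) = 0.0603·187.4·0.48022/0.17247 = 31.458 rad/s.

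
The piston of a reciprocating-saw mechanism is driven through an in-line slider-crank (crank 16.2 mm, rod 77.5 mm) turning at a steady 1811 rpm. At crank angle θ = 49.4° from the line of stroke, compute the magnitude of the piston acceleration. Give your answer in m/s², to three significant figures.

ω = 2π·1811/60 = 189.6 rad/s
x(θ) = r cosθ + √(L² − r² sin²θ); with ω constant, a = ω²·d²x/dθ².
d²x/dθ² = −r cosθ − r²(cos2θ)/√u − r⁴ sin²2θ/(4u^{3/2}),  u = L² − r² sin²θ = 0.00585496 m².
Substituting r = 0.0162 m, L = 0.0775 m, θ = 49.4°: d²x/dθ² = -0.010055 m.
a = ω²·d²x/dθ² = (189.6)²·(-0.010055) = -361.65 m/s²;  |a| = 361.65 m/s².

362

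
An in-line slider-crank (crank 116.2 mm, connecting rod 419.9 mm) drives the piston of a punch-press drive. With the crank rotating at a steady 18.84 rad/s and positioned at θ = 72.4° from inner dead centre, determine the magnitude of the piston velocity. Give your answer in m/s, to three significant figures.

ω = 18.84 rad/s
For an in-line slider-crank, x = r cosθ + √(L² − r² sin²θ), so v = −rω sinθ·[1 + r cosθ/√(L² − r² sin²θ)].
With r = 0.1162 m, L = 0.4199 m, θ = 72.4°: √(L² − r² sin²θ) = 0.40503 m.
v = −0.1162·18.84·0.95319·[1 + 0.1162·0.30237/0.40503] = -2.2678 m/s.
|v| = 2.2678 m/s.

2.27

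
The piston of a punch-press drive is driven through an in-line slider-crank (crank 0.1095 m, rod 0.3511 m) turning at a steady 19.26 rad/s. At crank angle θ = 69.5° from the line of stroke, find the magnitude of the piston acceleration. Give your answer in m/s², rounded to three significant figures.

ω = 19.26 rad/s
x(θ) = r cosθ + √(L² − r² sin²θ); with ω constant, a = ω²·d²x/dθ².
d²x/dθ² = −r cosθ − r²(cos2θ)/√u − r⁴ sin²2θ/(4u^{3/2}),  u = L² − r² sin²θ = 0.112752 m².
Substituting r = 0.1095 m, L = 0.3511 m, θ = 69.5°: d²x/dθ² = -0.011807 m.
a = ω²·d²x/dθ² = (19.26)²·(-0.011807) = -4.3798 m/s²;  |a| = 4.3798 m/s².

4.38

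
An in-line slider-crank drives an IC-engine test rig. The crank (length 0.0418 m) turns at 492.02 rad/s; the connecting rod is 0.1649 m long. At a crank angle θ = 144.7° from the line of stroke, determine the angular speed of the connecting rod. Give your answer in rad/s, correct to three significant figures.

ω = 492 rad/s
The rod makes angle φ with the slider axis where L sinφ = r sinθ; differentiating, L cosφ·φ̇ = r ω cosθ.
L cosφ = √(L² − r² sin²θ) = 0.16312 m.
|ω_rod| = r ω |cosθ| / √(L² − r² sin²θ) = 0.0418·492·0.81614/0.16312 = 102.9 rad/s.

103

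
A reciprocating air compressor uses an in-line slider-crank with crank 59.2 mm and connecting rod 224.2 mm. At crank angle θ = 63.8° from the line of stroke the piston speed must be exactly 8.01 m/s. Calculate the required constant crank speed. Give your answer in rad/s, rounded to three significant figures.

For an in-line slider-crank, |v_piston| = rω|sinθ|·[1 + r cosθ/√(L² − r² sin²θ)].
With r = 0.0592 m, L = 0.2242 m, θ = 63.8°: the bracketed kinematic factor |dx/dθ| = 0.059492 m.
ω = v/|dx/dθ| = 8.01/0.059492 = 134.64 rad/s.

135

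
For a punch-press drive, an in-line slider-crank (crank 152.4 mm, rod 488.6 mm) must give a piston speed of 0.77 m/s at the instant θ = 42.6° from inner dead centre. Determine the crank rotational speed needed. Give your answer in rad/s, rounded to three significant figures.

6.04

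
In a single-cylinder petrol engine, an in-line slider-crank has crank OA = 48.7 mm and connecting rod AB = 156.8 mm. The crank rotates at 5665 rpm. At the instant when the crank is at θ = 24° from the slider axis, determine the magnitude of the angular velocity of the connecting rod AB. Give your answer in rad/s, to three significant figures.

170

ω = 593.2 rad/s (converted from 5665 rpm).
The rod makes angle φ with the slider axis where L sinφ = r sinθ; differentiating, L cosφ·φ̇ = r ω cosθ.
L cosφ = √(L² − r² sin²θ) = 0.15554 m.
|ω_rod| = r ω |cosθ| / √(L² − r² sin²θ) = 0.0487·593.2·0.91355/0.15554 = 169.68 rad/s.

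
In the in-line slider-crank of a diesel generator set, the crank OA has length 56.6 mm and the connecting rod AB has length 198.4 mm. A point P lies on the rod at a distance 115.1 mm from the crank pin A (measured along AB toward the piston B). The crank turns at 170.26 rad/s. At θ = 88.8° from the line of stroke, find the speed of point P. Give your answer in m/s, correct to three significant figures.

9.67

ω = 170.3 rad/s.  Crank-pin speed |V_A| = rω = 9.6367 m/s, perpendicular to OA.
Rod angle: sinφ = −(r/L) sinθ ⇒ φ = -16.572°; ω_rod = −rω cosθ/√(L²−r²sin²θ) = -1.0613 rad/s.
V_P = V_A + ω_rod × AP, with AP = 0.1151 m along the rod.
Components: V_Px = −rω sinθ − a·ω_rod·sinφ = -9.6694 m/s;  V_Py = rω cosθ + a·ω_rod·cosφ = +0.084734 m/s.
|V_P| = √(V_Px² + V_Py²) = 9.6698 m/s.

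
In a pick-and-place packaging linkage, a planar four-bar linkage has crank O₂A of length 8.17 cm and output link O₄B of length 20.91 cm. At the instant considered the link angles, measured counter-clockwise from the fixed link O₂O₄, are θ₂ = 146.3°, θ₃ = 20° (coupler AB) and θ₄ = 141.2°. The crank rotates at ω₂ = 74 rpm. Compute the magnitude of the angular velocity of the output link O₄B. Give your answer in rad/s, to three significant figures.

ω₂ = 7.749 rad/s (from 74 rpm).
Differentiating the loop-closure r₂e^{iθ₂}+r₃e^{iθ₃}=r₁+r₄e^{iθ₄} gives r₂ω₂e^{iθ₂}+r₃ω₃e^{iθ₃}=r₄ω₄e^{iθ₄}.
Eliminating the other unknown: ω₄ = r₂ω₂ sin(θ₂−θ₃) / [r₄ sin(θ₄−θ₃)].
Numerator sine = +0.80593; denominator sine = +0.85536.
Result = 0.0817·7.749·(+0.80593) / (0.2091·(+0.85536)) = +2.8528 rad/s; magnitude 2.8528 rad/s.

2.85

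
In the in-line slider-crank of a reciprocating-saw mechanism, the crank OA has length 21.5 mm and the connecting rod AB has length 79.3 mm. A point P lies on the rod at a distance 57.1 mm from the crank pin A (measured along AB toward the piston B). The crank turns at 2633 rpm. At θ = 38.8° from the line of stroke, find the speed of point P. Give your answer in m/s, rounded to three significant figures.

ω = 275.7 rad/s.  Crank-pin speed |V_A| = rω = 5.9281 m/s, perpendicular to OA.
Rod angle: sinφ = −(r/L) sinθ ⇒ φ = -9.781°; ω_rod = −rω cosθ/√(L²−r²sin²θ) = -59.119 rad/s.
V_P = V_A + ω_rod × AP, with AP = 0.0571 m along the rod.
Components: V_Px = −rω sinθ − a·ω_rod·sinφ = -4.2881 m/s;  V_Py = rω cosθ + a·ω_rod·cosφ = +1.2934 m/s.
|V_P| = √(V_Px² + V_Py²) = 4.4789 m/s.

4.48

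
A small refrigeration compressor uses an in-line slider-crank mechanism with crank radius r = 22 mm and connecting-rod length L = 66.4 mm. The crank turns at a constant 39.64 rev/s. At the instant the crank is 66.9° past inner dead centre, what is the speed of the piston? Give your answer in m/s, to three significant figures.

5.73

ω = 2π·39.6 = 249.1 rad/s
For an in-line slider-crank, x = r cosθ + √(L² − r² sin²θ), so v = −rω sinθ·[1 + r cosθ/√(L² − r² sin²θ)].
With r = 0.022 m, L = 0.0664 m, θ = 66.9°: √(L² − r² sin²θ) = 0.063241 m.
v = −0.022·249.1·0.91982·[1 + 0.022·0.39234/0.063241] = -5.728 m/s.
|v| = 5.728 m/s.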